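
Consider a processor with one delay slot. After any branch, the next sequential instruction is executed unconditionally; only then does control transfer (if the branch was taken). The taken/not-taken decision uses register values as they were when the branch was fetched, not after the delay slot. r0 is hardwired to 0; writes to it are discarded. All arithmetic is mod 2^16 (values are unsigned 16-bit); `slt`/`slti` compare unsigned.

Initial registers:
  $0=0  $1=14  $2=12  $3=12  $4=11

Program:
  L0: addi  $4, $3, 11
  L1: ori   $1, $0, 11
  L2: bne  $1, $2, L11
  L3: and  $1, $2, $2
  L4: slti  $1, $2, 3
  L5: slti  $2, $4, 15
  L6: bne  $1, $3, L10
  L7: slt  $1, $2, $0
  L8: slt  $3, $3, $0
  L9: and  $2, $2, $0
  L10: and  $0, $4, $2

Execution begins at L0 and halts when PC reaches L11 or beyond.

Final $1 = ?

12

PC=0  addi  $4, $3, 11       | $0=0 $1=14 $2=12 $3=12 $4=23
PC=1  ori   $1, $0, 11       | $0=0 $1=11 $2=12 $3=12 $4=23
PC=2  bne  $1, $2, L11       | $0=0 $1=11 $2=12 $3=12 $4=23  [TAKEN]
PC=3  and  $1, $2, $2        | $0=0 $1=12 $2=12 $3=12 $4=23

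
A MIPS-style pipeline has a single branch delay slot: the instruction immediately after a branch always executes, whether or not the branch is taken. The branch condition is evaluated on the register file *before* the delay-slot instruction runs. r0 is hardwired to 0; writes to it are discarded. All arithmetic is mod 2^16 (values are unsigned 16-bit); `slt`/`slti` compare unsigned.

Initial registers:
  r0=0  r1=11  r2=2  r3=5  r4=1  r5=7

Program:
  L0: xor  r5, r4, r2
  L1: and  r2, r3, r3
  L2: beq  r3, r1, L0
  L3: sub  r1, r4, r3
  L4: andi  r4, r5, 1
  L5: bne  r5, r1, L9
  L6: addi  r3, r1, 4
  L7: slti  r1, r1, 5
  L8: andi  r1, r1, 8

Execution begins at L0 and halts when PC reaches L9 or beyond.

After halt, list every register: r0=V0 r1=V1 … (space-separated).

  step pc=0: xor  r5, r4, r2  regs=(0,11,2,5,1,3)
  step pc=1: and  r2, r3, r3  regs=(0,11,5,5,1,3)
  step pc=2: beq  r3, r1, L0  cond=F  regs=(0,11,5,5,1,3)
  step pc=3: sub  r1, r4, r3  regs=(0,65532,5,5,1,3)
  step pc=4: andi  r4, r5, 1  regs=(0,65532,5,5,1,3)
  step pc=5: bne  r5, r1, L9  cond=T  regs=(0,65532,5,5,1,3)
  step pc=6: addi  r3, r1, 4  regs=(0,65532,5,0,1,3)

r0=0 r1=65532 r2=5 r3=0 r4=1 r5=3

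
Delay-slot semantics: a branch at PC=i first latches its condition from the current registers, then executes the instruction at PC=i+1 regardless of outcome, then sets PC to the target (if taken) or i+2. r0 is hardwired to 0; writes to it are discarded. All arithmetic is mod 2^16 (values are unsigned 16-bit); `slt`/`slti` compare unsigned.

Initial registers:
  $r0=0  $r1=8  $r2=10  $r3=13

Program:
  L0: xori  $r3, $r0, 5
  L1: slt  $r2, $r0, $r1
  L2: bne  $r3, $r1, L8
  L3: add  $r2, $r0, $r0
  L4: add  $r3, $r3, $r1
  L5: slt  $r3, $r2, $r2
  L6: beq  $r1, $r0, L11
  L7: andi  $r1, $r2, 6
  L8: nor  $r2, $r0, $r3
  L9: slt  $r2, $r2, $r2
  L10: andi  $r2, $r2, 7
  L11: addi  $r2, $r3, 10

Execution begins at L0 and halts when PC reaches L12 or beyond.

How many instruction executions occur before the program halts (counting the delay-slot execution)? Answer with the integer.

PC=0  xori  $r3, $r0, 5      | $r0=0 $r1=8 $r2=10 $r3=5
PC=1  slt  $r2, $r0, $r1     | $r0=0 $r1=8 $r2=1 $r3=5
PC=2  bne  $r3, $r1, L8      | $r0=0 $r1=8 $r2=1 $r3=5  [TAKEN]
PC=3  add  $r2, $r0, $r0     | $r0=0 $r1=8 $r2=0 $r3=5
PC=8  nor  $r2, $r0, $r3     | $r0=0 $r1=8 $r2=65530 $r3=5
PC=9  slt  $r2, $r2, $r2     | $r0=0 $r1=8 $r2=0 $r3=5
PC=10 andi  $r2, $r2, 7      | $r0=0 $r1=8 $r2=0 $r3=5
PC=11 addi  $r2, $r3, 10     | $r0=0 $r1=8 $r2=15 $r3=5

8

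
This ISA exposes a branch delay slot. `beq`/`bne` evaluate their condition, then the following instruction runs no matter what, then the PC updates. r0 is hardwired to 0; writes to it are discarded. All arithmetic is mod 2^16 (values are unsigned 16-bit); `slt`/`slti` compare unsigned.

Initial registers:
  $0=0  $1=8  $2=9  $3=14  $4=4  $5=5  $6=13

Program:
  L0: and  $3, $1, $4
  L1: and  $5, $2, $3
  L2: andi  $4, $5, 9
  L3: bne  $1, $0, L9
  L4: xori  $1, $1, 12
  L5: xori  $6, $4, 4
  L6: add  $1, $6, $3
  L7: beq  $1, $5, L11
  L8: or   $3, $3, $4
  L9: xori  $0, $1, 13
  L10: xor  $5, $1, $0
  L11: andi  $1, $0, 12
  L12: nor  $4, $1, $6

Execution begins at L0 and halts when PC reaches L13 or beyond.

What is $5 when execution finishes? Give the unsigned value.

4

PC=0  and  $3, $1, $4        | $0=0 $1=8 $2=9 $3=0 $4=4 $5=5 $6=13
PC=1  and  $5, $2, $3        | $0=0 $1=8 $2=9 $3=0 $4=4 $5=0 $6=13
PC=2  andi  $4, $5, 9        | $0=0 $1=8 $2=9 $3=0 $4=0 $5=0 $6=13
PC=3  bne  $1, $0, L9        | $0=0 $1=8 $2=9 $3=0 $4=0 $5=0 $6=13  [TAKEN]
PC=4  xori  $1, $1, 12       | $0=0 $1=4 $2=9 $3=0 $4=0 $5=0 $6=13
PC=9  xori  $0, $1, 13       | $0=0 $1=4 $2=9 $3=0 $4=0 $5=0 $6=13
PC=10 xor  $5, $1, $0        | $0=0 $1=4 $2=9 $3=0 $4=0 $5=4 $6=13
PC=11 andi  $1, $0, 12       | $0=0 $1=0 $2=9 $3=0 $4=0 $5=4 $6=13
PC=12 nor  $4, $1, $6        | $0=0 $1=0 $2=9 $3=0 $4=65522 $5=4 $6=13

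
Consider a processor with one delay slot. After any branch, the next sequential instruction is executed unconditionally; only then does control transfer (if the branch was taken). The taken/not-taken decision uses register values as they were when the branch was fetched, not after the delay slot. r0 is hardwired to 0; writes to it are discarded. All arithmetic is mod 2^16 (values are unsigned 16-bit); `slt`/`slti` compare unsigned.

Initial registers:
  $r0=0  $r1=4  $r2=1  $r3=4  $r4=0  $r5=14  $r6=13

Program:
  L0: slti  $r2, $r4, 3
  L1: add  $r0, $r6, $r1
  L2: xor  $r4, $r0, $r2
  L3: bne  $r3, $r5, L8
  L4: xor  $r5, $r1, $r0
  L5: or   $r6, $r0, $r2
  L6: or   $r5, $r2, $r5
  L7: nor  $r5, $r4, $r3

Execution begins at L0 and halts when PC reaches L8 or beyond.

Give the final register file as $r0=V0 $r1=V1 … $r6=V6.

$r0=0 $r1=4 $r2=1 $r3=4 $r4=1 $r5=4 $r6=13

[0] slti  $r2, $r4, 3  →  {$r0:0, $r1:4, $r2:1, $r3:4, $r4:0, $r5:14, $r6:13}
[1] add  $r0, $r6, $r1  →  {$r0:0, $r1:4, $r2:1, $r3:4, $r4:0, $r5:14, $r6:13}
[2] xor  $r4, $r0, $r2  →  {$r0:0, $r1:4, $r2:1, $r3:4, $r4:1, $r5:14, $r6:13}
[3] bne  $r3, $r5, L8  →  {$r0:0, $r1:4, $r2:1, $r3:4, $r4:1, $r5:14, $r6:13}  ⟨branch taken⟩
[4] xor  $r5, $r1, $r0  →  {$r0:0, $r1:4, $r2:1, $r3:4, $r4:1, $r5:4, $r6:13}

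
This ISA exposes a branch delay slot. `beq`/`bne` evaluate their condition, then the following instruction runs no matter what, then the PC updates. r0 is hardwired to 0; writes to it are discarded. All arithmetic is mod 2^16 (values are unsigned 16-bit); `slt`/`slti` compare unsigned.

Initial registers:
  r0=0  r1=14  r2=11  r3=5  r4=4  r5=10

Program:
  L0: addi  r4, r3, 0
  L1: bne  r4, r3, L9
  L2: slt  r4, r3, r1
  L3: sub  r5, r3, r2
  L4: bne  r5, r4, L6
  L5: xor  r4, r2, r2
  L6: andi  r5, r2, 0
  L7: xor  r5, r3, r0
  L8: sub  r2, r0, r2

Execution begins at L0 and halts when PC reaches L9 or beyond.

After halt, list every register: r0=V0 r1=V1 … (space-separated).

  step pc=0: addi  r4, r3, 0  regs=(0,14,11,5,5,10)
  step pc=1: bne  r4, r3, L9  cond=F  regs=(0,14,11,5,5,10)
  step pc=2: slt  r4, r3, r1  regs=(0,14,11,5,1,10)
  step pc=3: sub  r5, r3, r2  regs=(0,14,11,5,1,65530)
  step pc=4: bne  r5, r4, L6  cond=T  regs=(0,14,11,5,1,65530)
  step pc=5: xor  r4, r2, r2  regs=(0,14,11,5,0,65530)
  step pc=6: andi  r5, r2, 0  regs=(0,14,11,5,0,0)
  step pc=7: xor  r5, r3, r0  regs=(0,14,11,5,0,5)
  step pc=8: sub  r2, r0, r2  regs=(0,14,65525,5,0,5)

r0=0 r1=14 r2=65525 r3=5 r4=0 r5=5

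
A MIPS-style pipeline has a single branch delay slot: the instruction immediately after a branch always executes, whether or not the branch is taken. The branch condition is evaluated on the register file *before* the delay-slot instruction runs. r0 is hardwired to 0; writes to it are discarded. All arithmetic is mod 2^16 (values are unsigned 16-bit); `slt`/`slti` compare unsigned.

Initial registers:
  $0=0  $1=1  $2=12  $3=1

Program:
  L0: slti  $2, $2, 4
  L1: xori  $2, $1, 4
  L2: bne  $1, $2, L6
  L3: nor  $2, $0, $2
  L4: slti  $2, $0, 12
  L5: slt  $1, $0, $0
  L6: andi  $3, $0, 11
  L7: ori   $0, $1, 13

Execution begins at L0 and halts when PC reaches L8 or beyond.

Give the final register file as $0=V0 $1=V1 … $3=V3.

  step pc=0: slti  $2, $2, 4  regs=(0,1,0,1)
  step pc=1: xori  $2, $1, 4  regs=(0,1,5,1)
  step pc=2: bne  $1, $2, L6  cond=T  regs=(0,1,5,1)
  step pc=3: nor  $2, $0, $2  regs=(0,1,65530,1)
  step pc=6: andi  $3, $0, 11  regs=(0,1,65530,0)
  step pc=7: ori   $0, $1, 13  regs=(0,1,65530,0)

$0=0 $1=1 $2=65530 $3=0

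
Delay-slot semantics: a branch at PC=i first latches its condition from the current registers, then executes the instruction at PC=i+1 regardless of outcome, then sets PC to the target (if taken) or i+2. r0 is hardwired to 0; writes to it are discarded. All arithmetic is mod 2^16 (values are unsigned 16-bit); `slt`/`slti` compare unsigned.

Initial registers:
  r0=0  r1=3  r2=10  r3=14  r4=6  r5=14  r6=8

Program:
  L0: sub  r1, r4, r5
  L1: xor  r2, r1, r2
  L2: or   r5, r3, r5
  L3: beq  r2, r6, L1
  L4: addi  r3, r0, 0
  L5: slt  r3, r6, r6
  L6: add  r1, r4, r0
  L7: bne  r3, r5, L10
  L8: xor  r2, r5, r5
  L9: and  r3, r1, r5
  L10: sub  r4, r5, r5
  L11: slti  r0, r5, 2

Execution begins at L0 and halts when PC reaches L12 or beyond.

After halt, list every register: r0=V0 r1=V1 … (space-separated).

r0=0 r1=6 r2=0 r3=0 r4=0 r5=14 r6=8

#0 sub  r1, r4, r5 ; 0/65528/10/14/6/14/8
#1 xor  r2, r1, r2 ; 0/65528/65522/14/6/14/8
#2 or   r5, r3, r5 ; 0/65528/65522/14/6/14/8
#3 beq  r2, r6, L1 ; 0/65528/65522/14/6/14/8 ; →fallthru
#4 addi  r3, r0, 0 ; 0/65528/65522/0/6/14/8
#5 slt  r3, r6, r6 ; 0/65528/65522/0/6/14/8
#6 add  r1, r4, r0 ; 0/6/65522/0/6/14/8
#7 bne  r3, r5, L10 ; 0/6/65522/0/6/14/8 ; →target
#8 xor  r2, r5, r5 ; 0/6/0/0/6/14/8
#10 sub  r4, r5, r5 ; 0/6/0/0/0/14/8
#11 slti  r0, r5, 2 ; 0/6/0/0/0/14/8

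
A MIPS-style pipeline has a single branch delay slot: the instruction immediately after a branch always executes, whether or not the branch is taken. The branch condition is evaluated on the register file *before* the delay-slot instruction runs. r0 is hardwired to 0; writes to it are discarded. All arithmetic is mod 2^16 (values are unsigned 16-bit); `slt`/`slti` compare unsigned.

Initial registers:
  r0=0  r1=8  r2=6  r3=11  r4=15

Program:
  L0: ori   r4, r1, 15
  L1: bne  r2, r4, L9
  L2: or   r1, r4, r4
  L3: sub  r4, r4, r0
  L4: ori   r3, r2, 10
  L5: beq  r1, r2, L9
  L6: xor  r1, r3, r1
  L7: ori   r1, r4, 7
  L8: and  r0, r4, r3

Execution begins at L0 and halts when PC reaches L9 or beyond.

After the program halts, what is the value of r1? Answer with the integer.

#0 ori   r4, r1, 15 ; 0/8/6/11/15
#1 bne  r2, r4, L9 ; 0/8/6/11/15 ; →target
#2 or   r1, r4, r4 ; 0/15/6/11/15

15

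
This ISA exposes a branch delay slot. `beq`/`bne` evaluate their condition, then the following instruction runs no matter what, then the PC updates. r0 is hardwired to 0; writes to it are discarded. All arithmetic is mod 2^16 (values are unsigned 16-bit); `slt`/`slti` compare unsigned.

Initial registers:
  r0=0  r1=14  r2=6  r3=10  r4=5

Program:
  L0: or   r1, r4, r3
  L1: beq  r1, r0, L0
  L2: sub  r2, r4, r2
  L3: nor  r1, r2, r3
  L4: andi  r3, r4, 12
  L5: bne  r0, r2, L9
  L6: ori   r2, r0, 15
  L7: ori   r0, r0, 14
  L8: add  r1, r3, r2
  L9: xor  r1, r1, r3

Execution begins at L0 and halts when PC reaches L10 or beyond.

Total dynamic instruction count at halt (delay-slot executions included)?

#0 or   r1, r4, r3 ; 0/15/6/10/5
#1 beq  r1, r0, L0 ; 0/15/6/10/5 ; →fallthru
#2 sub  r2, r4, r2 ; 0/15/65535/10/5
#3 nor  r1, r2, r3 ; 0/0/65535/10/5
#4 andi  r3, r4, 12 ; 0/0/65535/4/5
#5 bne  r0, r2, L9 ; 0/0/65535/4/5 ; →target
#6 ori   r2, r0, 15 ; 0/0/15/4/5
#9 xor  r1, r1, r3 ; 0/4/15/4/5

8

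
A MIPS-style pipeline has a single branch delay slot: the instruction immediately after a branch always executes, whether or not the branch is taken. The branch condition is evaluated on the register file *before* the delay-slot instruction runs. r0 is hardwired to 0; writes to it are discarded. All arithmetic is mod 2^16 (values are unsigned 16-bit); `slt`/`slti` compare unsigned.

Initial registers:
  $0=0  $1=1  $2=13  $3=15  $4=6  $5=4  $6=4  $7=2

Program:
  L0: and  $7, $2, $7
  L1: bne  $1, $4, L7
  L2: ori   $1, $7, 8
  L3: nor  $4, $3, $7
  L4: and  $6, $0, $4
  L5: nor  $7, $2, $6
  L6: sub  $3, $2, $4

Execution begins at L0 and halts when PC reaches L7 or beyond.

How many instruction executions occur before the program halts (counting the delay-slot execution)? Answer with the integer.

3

#0 and  $7, $2, $7 ; 0/1/13/15/6/4/4/0
#1 bne  $1, $4, L7 ; 0/1/13/15/6/4/4/0 ; →target
#2 ori   $1, $7, 8 ; 0/8/13/15/6/4/4/0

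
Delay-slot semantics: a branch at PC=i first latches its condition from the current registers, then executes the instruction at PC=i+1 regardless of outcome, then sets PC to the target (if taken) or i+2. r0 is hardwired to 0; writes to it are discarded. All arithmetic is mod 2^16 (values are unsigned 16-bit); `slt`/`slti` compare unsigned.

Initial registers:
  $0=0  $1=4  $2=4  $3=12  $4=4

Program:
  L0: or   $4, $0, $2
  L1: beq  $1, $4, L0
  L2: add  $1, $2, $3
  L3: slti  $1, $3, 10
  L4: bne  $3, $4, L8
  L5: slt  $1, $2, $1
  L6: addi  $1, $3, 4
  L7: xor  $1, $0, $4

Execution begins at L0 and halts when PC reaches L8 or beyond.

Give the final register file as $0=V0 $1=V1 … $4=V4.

$0=0 $1=0 $2=4 $3=12 $4=4

[0] or   $4, $0, $2  →  {$0:0, $1:4, $2:4, $3:12, $4:4}
[1] beq  $1, $4, L0  →  {$0:0, $1:4, $2:4, $3:12, $4:4}  ⟨branch taken⟩
[2] add  $1, $2, $3  →  {$0:0, $1:16, $2:4, $3:12, $4:4}
[0] or   $4, $0, $2  →  {$0:0, $1:16, $2:4, $3:12, $4:4}
[1] beq  $1, $4, L0  →  {$0:0, $1:16, $2:4, $3:12, $4:4}  ⟨branch fallthrough⟩
[2] add  $1, $2, $3  →  {$0:0, $1:16, $2:4, $3:12, $4:4}
[3] slti  $1, $3, 10  →  {$0:0, $1:0, $2:4, $3:12, $4:4}
[4] bne  $3, $4, L8  →  {$0:0, $1:0, $2:4, $3:12, $4:4}  ⟨branch taken⟩
[5] slt  $1, $2, $1  →  {$0:0, $1:0, $2:4, $3:12, $4:4}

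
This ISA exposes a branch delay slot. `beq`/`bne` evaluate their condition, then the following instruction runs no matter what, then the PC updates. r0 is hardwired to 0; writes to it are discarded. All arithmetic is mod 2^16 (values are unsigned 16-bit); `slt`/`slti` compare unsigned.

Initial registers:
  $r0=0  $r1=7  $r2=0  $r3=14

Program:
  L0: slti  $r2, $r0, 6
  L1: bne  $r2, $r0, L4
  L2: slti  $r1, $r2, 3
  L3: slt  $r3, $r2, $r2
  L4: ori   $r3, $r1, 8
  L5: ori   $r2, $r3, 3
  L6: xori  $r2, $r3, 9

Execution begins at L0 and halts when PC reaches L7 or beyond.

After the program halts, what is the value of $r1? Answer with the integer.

  step pc=0: slti  $r2, $r0, 6  regs=(0,7,1,14)
  step pc=1: bne  $r2, $r0, L4  cond=T  regs=(0,7,1,14)
  step pc=2: slti  $r1, $r2, 3  regs=(0,1,1,14)
  step pc=4: ori   $r3, $r1, 8  regs=(0,1,1,9)
  step pc=5: ori   $r2, $r3, 3  regs=(0,1,11,9)
  step pc=6: xori  $r2, $r3, 9  regs=(0,1,0,9)

1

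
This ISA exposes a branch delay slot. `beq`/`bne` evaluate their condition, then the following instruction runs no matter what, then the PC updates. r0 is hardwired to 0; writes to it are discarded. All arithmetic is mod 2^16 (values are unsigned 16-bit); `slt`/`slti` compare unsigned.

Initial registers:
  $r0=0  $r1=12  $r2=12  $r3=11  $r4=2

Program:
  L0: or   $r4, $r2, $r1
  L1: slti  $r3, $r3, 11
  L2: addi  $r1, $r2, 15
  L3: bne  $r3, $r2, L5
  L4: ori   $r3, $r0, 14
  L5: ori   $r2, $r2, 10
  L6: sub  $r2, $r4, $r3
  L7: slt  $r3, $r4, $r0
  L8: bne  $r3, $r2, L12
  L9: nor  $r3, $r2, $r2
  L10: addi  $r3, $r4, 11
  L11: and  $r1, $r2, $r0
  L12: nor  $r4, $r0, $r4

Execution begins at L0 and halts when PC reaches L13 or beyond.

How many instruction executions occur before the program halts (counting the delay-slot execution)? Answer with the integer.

11

[0] or   $r4, $r2, $r1  →  {$r0:0, $r1:12, $r2:12, $r3:11, $r4:12}
[1] slti  $r3, $r3, 11  →  {$r0:0, $r1:12, $r2:12, $r3:0, $r4:12}
[2] addi  $r1, $r2, 15  →  {$r0:0, $r1:27, $r2:12, $r3:0, $r4:12}
[3] bne  $r3, $r2, L5  →  {$r0:0, $r1:27, $r2:12, $r3:0, $r4:12}  ⟨branch taken⟩
[4] ori   $r3, $r0, 14  →  {$r0:0, $r1:27, $r2:12, $r3:14, $r4:12}
[5] ori   $r2, $r2, 10  →  {$r0:0, $r1:27, $r2:14, $r3:14, $r4:12}
[6] sub  $r2, $r4, $r3  →  {$r0:0, $r1:27, $r2:65534, $r3:14, $r4:12}
[7] slt  $r3, $r4, $r0  →  {$r0:0, $r1:27, $r2:65534, $r3:0, $r4:12}
[8] bne  $r3, $r2, L12  →  {$r0:0, $r1:27, $r2:65534, $r3:0, $r4:12}  ⟨branch taken⟩
[9] nor  $r3, $r2, $r2  →  {$r0:0, $r1:27, $r2:65534, $r3:1, $r4:12}
[12] nor  $r4, $r0, $r4  →  {$r0:0, $r1:27, $r2:65534, $r3:1, $r4:65523}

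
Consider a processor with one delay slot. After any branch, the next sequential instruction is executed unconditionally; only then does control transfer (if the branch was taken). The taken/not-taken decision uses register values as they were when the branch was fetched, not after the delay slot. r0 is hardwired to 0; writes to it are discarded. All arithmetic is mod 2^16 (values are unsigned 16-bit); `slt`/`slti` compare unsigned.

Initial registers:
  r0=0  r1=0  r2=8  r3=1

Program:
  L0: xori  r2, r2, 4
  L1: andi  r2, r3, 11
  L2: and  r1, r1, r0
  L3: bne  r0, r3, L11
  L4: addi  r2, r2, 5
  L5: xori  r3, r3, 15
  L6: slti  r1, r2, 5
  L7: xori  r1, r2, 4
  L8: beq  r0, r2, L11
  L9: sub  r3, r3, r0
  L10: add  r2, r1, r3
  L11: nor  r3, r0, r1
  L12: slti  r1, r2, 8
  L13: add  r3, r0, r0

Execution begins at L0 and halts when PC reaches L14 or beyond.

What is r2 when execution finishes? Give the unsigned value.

#0 xori  r2, r2, 4 ; 0/0/12/1
#1 andi  r2, r3, 11 ; 0/0/1/1
#2 and  r1, r1, r0 ; 0/0/1/1
#3 bne  r0, r3, L11 ; 0/0/1/1 ; →target
#4 addi  r2, r2, 5 ; 0/0/6/1
#11 nor  r3, r0, r1 ; 0/0/6/65535
#12 slti  r1, r2, 8 ; 0/1/6/65535
#13 add  r3, r0, r0 ; 0/1/6/0

6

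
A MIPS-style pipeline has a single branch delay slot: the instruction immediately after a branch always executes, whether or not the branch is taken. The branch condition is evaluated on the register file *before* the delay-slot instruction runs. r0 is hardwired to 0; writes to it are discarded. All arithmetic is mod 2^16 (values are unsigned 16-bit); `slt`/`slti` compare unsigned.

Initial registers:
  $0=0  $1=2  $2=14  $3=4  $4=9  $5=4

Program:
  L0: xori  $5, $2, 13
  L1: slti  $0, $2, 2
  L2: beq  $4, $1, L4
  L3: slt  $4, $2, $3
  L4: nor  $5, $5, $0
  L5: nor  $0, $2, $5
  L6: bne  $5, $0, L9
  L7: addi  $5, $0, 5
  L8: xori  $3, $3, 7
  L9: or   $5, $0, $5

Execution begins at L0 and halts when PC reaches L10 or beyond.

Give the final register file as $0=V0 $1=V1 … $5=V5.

$0=0 $1=2 $2=14 $3=4 $4=0 $5=5

  step pc=0: xori  $5, $2, 13  regs=(0,2,14,4,9,3)
  step pc=1: slti  $0, $2, 2  regs=(0,2,14,4,9,3)
  step pc=2: beq  $4, $1, L4  cond=F  regs=(0,2,14,4,9,3)
  step pc=3: slt  $4, $2, $3  regs=(0,2,14,4,0,3)
  step pc=4: nor  $5, $5, $0  regs=(0,2,14,4,0,65532)
  step pc=5: nor  $0, $2, $5  regs=(0,2,14,4,0,65532)
  step pc=6: bne  $5, $0, L9  cond=T  regs=(0,2,14,4,0,65532)
  step pc=7: addi  $5, $0, 5  regs=(0,2,14,4,0,5)
  step pc=9: or   $5, $0, $5  regs=(0,2,14,4,0,5)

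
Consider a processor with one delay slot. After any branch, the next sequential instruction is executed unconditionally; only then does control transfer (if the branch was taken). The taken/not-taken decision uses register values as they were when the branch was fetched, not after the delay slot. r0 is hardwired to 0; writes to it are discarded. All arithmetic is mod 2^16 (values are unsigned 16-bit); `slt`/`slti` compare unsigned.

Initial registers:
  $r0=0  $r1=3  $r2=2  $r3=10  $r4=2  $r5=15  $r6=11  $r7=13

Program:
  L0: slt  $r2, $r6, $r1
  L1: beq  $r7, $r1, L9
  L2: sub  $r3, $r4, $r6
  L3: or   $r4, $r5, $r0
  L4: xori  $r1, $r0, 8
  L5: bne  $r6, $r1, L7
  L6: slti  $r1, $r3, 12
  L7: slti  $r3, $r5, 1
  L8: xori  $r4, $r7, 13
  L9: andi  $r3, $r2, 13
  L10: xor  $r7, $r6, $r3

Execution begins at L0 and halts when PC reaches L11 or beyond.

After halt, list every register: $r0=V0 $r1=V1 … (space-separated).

#0 slt  $r2, $r6, $r1 ; 0/3/0/10/2/15/11/13
#1 beq  $r7, $r1, L9 ; 0/3/0/10/2/15/11/13 ; →fallthru
#2 sub  $r3, $r4, $r6 ; 0/3/0/65527/2/15/11/13
#3 or   $r4, $r5, $r0 ; 0/3/0/65527/15/15/11/13
#4 xori  $r1, $r0, 8 ; 0/8/0/65527/15/15/11/13
#5 bne  $r6, $r1, L7 ; 0/8/0/65527/15/15/11/13 ; →target
#6 slti  $r1, $r3, 12 ; 0/0/0/65527/15/15/11/13
#7 slti  $r3, $r5, 1 ; 0/0/0/0/15/15/11/13
#8 xori  $r4, $r7, 13 ; 0/0/0/0/0/15/11/13
#9 andi  $r3, $r2, 13 ; 0/0/0/0/0/15/11/13
#10 xor  $r7, $r6, $r3 ; 0/0/0/0/0/15/11/11

$r0=0 $r1=0 $r2=0 $r3=0 $r4=0 $r5=15 $r6=11 $r7=11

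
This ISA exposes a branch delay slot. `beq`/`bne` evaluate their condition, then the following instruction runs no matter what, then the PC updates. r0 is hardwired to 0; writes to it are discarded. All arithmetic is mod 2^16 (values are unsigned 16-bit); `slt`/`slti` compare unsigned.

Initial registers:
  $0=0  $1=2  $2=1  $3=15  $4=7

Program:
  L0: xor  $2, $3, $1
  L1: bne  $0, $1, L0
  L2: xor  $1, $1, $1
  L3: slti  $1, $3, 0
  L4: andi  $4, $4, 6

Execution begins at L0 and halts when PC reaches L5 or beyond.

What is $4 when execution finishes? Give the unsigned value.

6

[0] xor  $2, $3, $1  →  {$0:0, $1:2, $2:13, $3:15, $4:7}
[1] bne  $0, $1, L0  →  {$0:0, $1:2, $2:13, $3:15, $4:7}  ⟨branch taken⟩
[2] xor  $1, $1, $1  →  {$0:0, $1:0, $2:13, $3:15, $4:7}
[0] xor  $2, $3, $1  →  {$0:0, $1:0, $2:15, $3:15, $4:7}
[1] bne  $0, $1, L0  →  {$0:0, $1:0, $2:15, $3:15, $4:7}  ⟨branch fallthrough⟩
[2] xor  $1, $1, $1  →  {$0:0, $1:0, $2:15, $3:15, $4:7}
[3] slti  $1, $3, 0  →  {$0:0, $1:0, $2:15, $3:15, $4:7}
[4] andi  $4, $4, 6  →  {$0:0, $1:0, $2:15, $3:15, $4:6}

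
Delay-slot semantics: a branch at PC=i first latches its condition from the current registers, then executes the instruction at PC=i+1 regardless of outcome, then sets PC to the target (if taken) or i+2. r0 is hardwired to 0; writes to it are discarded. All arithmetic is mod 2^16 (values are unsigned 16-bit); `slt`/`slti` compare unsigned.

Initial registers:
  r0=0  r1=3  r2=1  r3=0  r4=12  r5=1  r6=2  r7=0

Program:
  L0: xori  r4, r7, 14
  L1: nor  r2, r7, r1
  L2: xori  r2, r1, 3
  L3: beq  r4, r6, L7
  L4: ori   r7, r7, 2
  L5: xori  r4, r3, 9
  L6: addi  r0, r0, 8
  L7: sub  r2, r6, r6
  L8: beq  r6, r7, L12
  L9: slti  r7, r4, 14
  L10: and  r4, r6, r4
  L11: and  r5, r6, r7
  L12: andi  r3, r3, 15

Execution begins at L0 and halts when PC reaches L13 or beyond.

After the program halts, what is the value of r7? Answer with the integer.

1

  step pc=0: xori  r4, r7, 14  regs=(0,3,1,0,14,1,2,0)
  step pc=1: nor  r2, r7, r1  regs=(0,3,65532,0,14,1,2,0)
  step pc=2: xori  r2, r1, 3  regs=(0,3,0,0,14,1,2,0)
  step pc=3: beq  r4, r6, L7  cond=F  regs=(0,3,0,0,14,1,2,0)
  step pc=4: ori   r7, r7, 2  regs=(0,3,0,0,14,1,2,2)
  step pc=5: xori  r4, r3, 9  regs=(0,3,0,0,9,1,2,2)
  step pc=6: addi  r0, r0, 8  regs=(0,3,0,0,9,1,2,2)
  step pc=7: sub  r2, r6, r6  regs=(0,3,0,0,9,1,2,2)
  step pc=8: beq  r6, r7, L12  cond=T  regs=(0,3,0,0,9,1,2,2)
  step pc=9: slti  r7, r4, 14  regs=(0,3,0,0,9,1,2,1)
  step pc=12: andi  r3, r3, 15  regs=(0,3,0,0,9,1,2,1)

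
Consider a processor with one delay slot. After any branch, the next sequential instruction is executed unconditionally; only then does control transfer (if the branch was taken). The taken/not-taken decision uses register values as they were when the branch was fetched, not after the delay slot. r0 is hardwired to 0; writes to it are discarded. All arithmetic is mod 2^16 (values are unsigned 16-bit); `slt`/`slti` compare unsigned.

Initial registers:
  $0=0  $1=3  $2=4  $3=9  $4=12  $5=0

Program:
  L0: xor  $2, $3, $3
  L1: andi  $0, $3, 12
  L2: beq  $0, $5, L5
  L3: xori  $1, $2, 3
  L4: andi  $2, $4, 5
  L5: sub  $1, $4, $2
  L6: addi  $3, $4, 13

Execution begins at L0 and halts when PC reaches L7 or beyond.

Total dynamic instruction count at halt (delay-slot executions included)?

6

#0 xor  $2, $3, $3 ; 0/3/0/9/12/0
#1 andi  $0, $3, 12 ; 0/3/0/9/12/0
#2 beq  $0, $5, L5 ; 0/3/0/9/12/0 ; →target
#3 xori  $1, $2, 3 ; 0/3/0/9/12/0
#5 sub  $1, $4, $2 ; 0/12/0/9/12/0
#6 addi  $3, $4, 13 ; 0/12/0/25/12/0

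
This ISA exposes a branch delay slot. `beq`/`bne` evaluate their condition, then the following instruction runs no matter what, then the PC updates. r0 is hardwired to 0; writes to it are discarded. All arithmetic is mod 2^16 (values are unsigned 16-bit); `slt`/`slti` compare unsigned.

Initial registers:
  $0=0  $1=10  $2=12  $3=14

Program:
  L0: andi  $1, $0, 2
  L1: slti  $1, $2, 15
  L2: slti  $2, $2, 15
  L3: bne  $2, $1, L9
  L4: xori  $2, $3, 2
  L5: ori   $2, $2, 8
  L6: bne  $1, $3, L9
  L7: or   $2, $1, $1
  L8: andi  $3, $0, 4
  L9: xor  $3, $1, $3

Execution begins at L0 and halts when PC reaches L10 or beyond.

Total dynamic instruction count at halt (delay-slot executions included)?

9

#0 andi  $1, $0, 2 ; 0/0/12/14
#1 slti  $1, $2, 15 ; 0/1/12/14
#2 slti  $2, $2, 15 ; 0/1/1/14
#3 bne  $2, $1, L9 ; 0/1/1/14 ; →fallthru
#4 xori  $2, $3, 2 ; 0/1/12/14
#5 ori   $2, $2, 8 ; 0/1/12/14
#6 bne  $1, $3, L9 ; 0/1/12/14 ; →target
#7 or   $2, $1, $1 ; 0/1/1/14
#9 xor  $3, $1, $3 ; 0/1/1/15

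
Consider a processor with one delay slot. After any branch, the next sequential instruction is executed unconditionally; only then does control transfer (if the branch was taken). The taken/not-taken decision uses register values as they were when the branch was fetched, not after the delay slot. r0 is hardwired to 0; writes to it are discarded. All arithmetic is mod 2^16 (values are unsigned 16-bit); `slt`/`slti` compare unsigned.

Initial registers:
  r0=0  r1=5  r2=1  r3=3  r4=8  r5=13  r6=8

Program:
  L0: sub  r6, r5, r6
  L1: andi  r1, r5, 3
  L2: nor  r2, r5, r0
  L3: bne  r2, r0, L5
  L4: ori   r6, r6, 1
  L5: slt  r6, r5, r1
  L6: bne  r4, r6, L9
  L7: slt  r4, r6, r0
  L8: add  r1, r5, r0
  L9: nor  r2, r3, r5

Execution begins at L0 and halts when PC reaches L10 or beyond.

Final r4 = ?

[0] sub  r6, r5, r6  →  {r0:0, r1:5, r2:1, r3:3, r4:8, r5:13, r6:5}
[1] andi  r1, r5, 3  →  {r0:0, r1:1, r2:1, r3:3, r4:8, r5:13, r6:5}
[2] nor  r2, r5, r0  →  {r0:0, r1:1, r2:65522, r3:3, r4:8, r5:13, r6:5}
[3] bne  r2, r0, L5  →  {r0:0, r1:1, r2:65522, r3:3, r4:8, r5:13, r6:5}  ⟨branch taken⟩
[4] ori   r6, r6, 1  →  {r0:0, r1:1, r2:65522, r3:3, r4:8, r5:13, r6:5}
[5] slt  r6, r5, r1  →  {r0:0, r1:1, r2:65522, r3:3, r4:8, r5:13, r6:0}
[6] bne  r4, r6, L9  →  {r0:0, r1:1, r2:65522, r3:3, r4:8, r5:13, r6:0}  ⟨branch taken⟩
[7] slt  r4, r6, r0  →  {r0:0, r1:1, r2:65522, r3:3, r4:0, r5:13, r6:0}
[9] nor  r2, r3, r5  →  {r0:0, r1:1, r2:65520, r3:3, r4:0, r5:13, r6:0}

0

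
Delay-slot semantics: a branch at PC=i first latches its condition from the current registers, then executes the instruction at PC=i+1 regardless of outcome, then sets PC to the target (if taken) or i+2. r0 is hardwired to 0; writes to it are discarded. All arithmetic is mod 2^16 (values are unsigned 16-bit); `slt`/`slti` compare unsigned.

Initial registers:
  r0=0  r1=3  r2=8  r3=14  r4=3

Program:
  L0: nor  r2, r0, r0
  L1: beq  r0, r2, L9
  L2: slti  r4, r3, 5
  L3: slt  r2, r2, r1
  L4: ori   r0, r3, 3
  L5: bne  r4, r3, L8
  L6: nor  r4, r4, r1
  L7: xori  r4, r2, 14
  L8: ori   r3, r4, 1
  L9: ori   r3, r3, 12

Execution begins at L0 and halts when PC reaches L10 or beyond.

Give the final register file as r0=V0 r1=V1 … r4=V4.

r0=0 r1=3 r2=0 r3=65533 r4=65532

PC=0  nor  r2, r0, r0        | r0=0 r1=3 r2=65535 r3=14 r4=3
PC=1  beq  r0, r2, L9        | r0=0 r1=3 r2=65535 r3=14 r4=3  [not taken]
PC=2  slti  r4, r3, 5        | r0=0 r1=3 r2=65535 r3=14 r4=0
PC=3  slt  r2, r2, r1        | r0=0 r1=3 r2=0 r3=14 r4=0
PC=4  ori   r0, r3, 3        | r0=0 r1=3 r2=0 r3=14 r4=0
PC=5  bne  r4, r3, L8        | r0=0 r1=3 r2=0 r3=14 r4=0  [TAKEN]
PC=6  nor  r4, r4, r1        | r0=0 r1=3 r2=0 r3=14 r4=65532
PC=8  ori   r3, r4, 1        | r0=0 r1=3 r2=0 r3=65533 r4=65532
PC=9  ori   r3, r3, 12       | r0=0 r1=3 r2=0 r3=65533 r4=65532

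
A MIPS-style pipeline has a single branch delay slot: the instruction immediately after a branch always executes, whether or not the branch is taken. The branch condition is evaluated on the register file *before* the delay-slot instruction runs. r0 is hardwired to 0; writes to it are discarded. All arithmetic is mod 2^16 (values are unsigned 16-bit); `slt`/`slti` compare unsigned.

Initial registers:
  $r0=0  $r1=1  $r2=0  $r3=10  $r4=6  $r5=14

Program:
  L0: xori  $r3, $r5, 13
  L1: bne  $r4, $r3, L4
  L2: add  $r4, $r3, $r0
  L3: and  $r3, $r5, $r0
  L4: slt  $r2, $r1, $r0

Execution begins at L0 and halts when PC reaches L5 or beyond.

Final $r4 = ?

3

[0] xori  $r3, $r5, 13  →  {$r0:0, $r1:1, $r2:0, $r3:3, $r4:6, $r5:14}
[1] bne  $r4, $r3, L4  →  {$r0:0, $r1:1, $r2:0, $r3:3, $r4:6, $r5:14}  ⟨branch taken⟩
[2] add  $r4, $r3, $r0  →  {$r0:0, $r1:1, $r2:0, $r3:3, $r4:3, $r5:14}
[4] slt  $r2, $r1, $r0  →  {$r0:0, $r1:1, $r2:0, $r3:3, $r4:3, $r5:14}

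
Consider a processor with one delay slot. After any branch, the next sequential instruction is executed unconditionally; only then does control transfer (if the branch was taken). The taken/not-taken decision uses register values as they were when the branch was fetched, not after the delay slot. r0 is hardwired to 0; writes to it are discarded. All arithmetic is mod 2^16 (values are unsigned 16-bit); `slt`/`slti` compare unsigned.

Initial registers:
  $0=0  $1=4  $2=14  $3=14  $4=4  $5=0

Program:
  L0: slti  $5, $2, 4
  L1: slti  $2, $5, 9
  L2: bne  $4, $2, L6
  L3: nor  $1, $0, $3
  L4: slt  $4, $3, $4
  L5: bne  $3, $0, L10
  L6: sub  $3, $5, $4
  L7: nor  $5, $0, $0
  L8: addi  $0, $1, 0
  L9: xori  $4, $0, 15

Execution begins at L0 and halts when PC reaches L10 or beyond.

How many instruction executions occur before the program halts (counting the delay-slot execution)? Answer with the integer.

#0 slti  $5, $2, 4 ; 0/4/14/14/4/0
#1 slti  $2, $5, 9 ; 0/4/1/14/4/0
#2 bne  $4, $2, L6 ; 0/4/1/14/4/0 ; →target
#3 nor  $1, $0, $3 ; 0/65521/1/14/4/0
#6 sub  $3, $5, $4 ; 0/65521/1/65532/4/0
#7 nor  $5, $0, $0 ; 0/65521/1/65532/4/65535
#8 addi  $0, $1, 0 ; 0/65521/1/65532/4/65535
#9 xori  $4, $0, 15 ; 0/65521/1/65532/15/65535

8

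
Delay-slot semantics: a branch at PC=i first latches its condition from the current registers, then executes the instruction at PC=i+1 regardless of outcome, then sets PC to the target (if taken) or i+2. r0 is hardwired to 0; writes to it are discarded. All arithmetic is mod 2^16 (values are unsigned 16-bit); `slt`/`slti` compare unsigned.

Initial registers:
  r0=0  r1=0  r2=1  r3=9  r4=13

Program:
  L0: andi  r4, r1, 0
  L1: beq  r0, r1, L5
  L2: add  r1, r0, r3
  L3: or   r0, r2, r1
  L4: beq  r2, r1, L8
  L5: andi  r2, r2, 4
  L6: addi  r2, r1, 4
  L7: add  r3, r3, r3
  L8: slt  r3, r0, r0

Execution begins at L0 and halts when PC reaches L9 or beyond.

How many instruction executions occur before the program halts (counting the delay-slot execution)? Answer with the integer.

7

PC=0  andi  r4, r1, 0        | r0=0 r1=0 r2=1 r3=9 r4=0
PC=1  beq  r0, r1, L5        | r0=0 r1=0 r2=1 r3=9 r4=0  [TAKEN]
PC=2  add  r1, r0, r3        | r0=0 r1=9 r2=1 r3=9 r4=0
PC=5  andi  r2, r2, 4        | r0=0 r1=9 r2=0 r3=9 r4=0
PC=6  addi  r2, r1, 4        | r0=0 r1=9 r2=13 r3=9 r4=0
PC=7  add  r3, r3, r3        | r0=0 r1=9 r2=13 r3=18 r4=0
PC=8  slt  r3, r0, r0        | r0=0 r1=9 r2=13 r3=0 r4=0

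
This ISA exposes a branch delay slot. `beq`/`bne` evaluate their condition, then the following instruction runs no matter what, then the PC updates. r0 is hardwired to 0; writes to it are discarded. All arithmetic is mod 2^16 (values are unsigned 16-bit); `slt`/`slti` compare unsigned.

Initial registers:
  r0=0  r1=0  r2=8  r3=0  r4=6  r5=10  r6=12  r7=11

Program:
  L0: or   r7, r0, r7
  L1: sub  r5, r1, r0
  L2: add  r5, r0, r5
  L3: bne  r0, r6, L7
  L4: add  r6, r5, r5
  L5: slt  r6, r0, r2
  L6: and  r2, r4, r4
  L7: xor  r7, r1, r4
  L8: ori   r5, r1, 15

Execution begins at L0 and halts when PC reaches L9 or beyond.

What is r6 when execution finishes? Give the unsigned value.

#0 or   r7, r0, r7 ; 0/0/8/0/6/10/12/11
#1 sub  r5, r1, r0 ; 0/0/8/0/6/0/12/11
#2 add  r5, r0, r5 ; 0/0/8/0/6/0/12/11
#3 bne  r0, r6, L7 ; 0/0/8/0/6/0/12/11 ; →target
#4 add  r6, r5, r5 ; 0/0/8/0/6/0/0/11
#7 xor  r7, r1, r4 ; 0/0/8/0/6/0/0/6
#8 ori   r5, r1, 15 ; 0/0/8/0/6/15/0/6

0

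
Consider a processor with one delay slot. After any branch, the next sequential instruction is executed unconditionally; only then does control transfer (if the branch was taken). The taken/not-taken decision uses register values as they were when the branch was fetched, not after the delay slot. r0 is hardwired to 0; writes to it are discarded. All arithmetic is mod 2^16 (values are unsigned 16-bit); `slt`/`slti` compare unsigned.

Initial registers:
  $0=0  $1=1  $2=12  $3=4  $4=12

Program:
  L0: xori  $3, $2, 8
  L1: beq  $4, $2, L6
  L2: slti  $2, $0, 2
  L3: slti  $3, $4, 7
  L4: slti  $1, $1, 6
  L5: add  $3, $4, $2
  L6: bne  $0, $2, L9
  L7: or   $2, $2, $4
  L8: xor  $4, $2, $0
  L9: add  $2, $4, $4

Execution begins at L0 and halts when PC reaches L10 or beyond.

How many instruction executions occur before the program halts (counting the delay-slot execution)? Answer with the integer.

#0 xori  $3, $2, 8 ; 0/1/12/4/12
#1 beq  $4, $2, L6 ; 0/1/12/4/12 ; →target
#2 slti  $2, $0, 2 ; 0/1/1/4/12
#6 bne  $0, $2, L9 ; 0/1/1/4/12 ; →target
#7 or   $2, $2, $4 ; 0/1/13/4/12
#9 add  $2, $4, $4 ; 0/1/24/4/12

6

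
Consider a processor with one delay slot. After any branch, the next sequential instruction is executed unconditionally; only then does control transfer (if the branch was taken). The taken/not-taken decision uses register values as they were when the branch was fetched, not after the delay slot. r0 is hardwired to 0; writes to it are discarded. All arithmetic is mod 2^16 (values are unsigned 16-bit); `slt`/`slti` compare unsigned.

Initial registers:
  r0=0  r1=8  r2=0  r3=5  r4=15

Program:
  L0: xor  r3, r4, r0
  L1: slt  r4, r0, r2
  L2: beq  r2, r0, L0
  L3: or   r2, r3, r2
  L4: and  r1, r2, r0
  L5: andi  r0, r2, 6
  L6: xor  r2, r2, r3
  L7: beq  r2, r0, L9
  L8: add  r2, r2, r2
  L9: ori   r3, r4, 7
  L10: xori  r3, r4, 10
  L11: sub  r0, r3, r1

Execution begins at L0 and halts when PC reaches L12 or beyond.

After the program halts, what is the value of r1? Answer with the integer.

0

#0 xor  r3, r4, r0 ; 0/8/0/15/15
#1 slt  r4, r0, r2 ; 0/8/0/15/0
#2 beq  r2, r0, L0 ; 0/8/0/15/0 ; →target
#3 or   r2, r3, r2 ; 0/8/15/15/0
#0 xor  r3, r4, r0 ; 0/8/15/0/0
#1 slt  r4, r0, r2 ; 0/8/15/0/1
#2 beq  r2, r0, L0 ; 0/8/15/0/1 ; →fallthru
#3 or   r2, r3, r2 ; 0/8/15/0/1
#4 and  r1, r2, r0 ; 0/0/15/0/1
#5 andi  r0, r2, 6 ; 0/0/15/0/1
#6 xor  r2, r2, r3 ; 0/0/15/0/1
#7 beq  r2, r0, L9 ; 0/0/15/0/1 ; →fallthru
#8 add  r2, r2, r2 ; 0/0/30/0/1
#9 ori   r3, r4, 7 ; 0/0/30/7/1
#10 xori  r3, r4, 10 ; 0/0/30/11/1
#11 sub  r0, r3, r1 ; 0/0/30/11/1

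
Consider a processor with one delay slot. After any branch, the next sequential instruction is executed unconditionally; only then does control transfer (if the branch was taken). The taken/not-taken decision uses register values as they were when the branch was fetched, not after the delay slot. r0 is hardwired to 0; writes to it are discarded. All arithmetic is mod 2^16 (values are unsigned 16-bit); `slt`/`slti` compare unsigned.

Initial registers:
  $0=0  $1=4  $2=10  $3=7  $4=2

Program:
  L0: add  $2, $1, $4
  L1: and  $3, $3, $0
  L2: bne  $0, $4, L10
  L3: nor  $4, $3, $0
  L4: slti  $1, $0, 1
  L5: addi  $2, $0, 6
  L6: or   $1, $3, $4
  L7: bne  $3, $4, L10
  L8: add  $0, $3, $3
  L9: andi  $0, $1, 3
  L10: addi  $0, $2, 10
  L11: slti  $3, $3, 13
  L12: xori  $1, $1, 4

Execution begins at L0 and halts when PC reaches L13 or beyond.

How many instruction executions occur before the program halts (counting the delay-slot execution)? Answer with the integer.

7

  step pc=0: add  $2, $1, $4  regs=(0,4,6,7,2)
  step pc=1: and  $3, $3, $0  regs=(0,4,6,0,2)
  step pc=2: bne  $0, $4, L10  cond=T  regs=(0,4,6,0,2)
  step pc=3: nor  $4, $3, $0  regs=(0,4,6,0,65535)
  step pc=10: addi  $0, $2, 10  regs=(0,4,6,0,65535)
  step pc=11: slti  $3, $3, 13  regs=(0,4,6,1,65535)
  step pc=12: xori  $1, $1, 4  regs=(0,0,6,1,65535)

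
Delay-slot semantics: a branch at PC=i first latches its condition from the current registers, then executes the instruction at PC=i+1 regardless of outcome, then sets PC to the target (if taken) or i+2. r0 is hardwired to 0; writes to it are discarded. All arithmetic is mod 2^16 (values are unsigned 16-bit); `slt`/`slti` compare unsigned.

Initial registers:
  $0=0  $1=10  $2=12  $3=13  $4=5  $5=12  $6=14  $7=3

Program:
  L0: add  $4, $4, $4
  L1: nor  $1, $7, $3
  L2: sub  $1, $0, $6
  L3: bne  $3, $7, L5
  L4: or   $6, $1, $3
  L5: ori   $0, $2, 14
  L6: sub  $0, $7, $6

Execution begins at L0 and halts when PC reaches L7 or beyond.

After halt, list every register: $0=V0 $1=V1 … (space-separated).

PC=0  add  $4, $4, $4        | $0=0 $1=10 $2=12 $3=13 $4=10 $5=12 $6=14 $7=3
PC=1  nor  $1, $7, $3        | $0=0 $1=65520 $2=12 $3=13 $4=10 $5=12 $6=14 $7=3
PC=2  sub  $1, $0, $6        | $0=0 $1=65522 $2=12 $3=13 $4=10 $5=12 $6=14 $7=3
PC=3  bne  $3, $7, L5        | $0=0 $1=65522 $2=12 $3=13 $4=10 $5=12 $6=14 $7=3  [TAKEN]
PC=4  or   $6, $1, $3        | $0=0 $1=65522 $2=12 $3=13 $4=10 $5=12 $6=65535 $7=3
PC=5  ori   $0, $2, 14       | $0=0 $1=65522 $2=12 $3=13 $4=10 $5=12 $6=65535 $7=3
PC=6  sub  $0, $7, $6        | $0=0 $1=65522 $2=12 $3=13 $4=10 $5=12 $6=65535 $7=3

$0=0 $1=65522 $2=12 $3=13 $4=10 $5=12 $6=65535 $7=3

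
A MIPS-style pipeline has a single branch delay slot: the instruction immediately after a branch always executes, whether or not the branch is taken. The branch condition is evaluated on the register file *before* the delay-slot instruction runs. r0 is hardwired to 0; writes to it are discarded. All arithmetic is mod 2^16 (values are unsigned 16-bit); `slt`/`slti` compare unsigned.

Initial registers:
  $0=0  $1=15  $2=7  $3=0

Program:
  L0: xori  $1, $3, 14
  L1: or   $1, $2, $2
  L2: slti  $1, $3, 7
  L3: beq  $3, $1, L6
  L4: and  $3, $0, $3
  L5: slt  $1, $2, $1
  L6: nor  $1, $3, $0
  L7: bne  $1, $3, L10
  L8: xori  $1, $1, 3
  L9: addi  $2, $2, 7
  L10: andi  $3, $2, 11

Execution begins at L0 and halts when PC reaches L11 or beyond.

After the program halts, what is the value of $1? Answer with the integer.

  step pc=0: xori  $1, $3, 14  regs=(0,14,7,0)
  step pc=1: or   $1, $2, $2  regs=(0,7,7,0)
  step pc=2: slti  $1, $3, 7  regs=(0,1,7,0)
  step pc=3: beq  $3, $1, L6  cond=F  regs=(0,1,7,0)
  step pc=4: and  $3, $0, $3  regs=(0,1,7,0)
  step pc=5: slt  $1, $2, $1  regs=(0,0,7,0)
  step pc=6: nor  $1, $3, $0  regs=(0,65535,7,0)
  step pc=7: bne  $1, $3, L10  cond=T  regs=(0,65535,7,0)
  step pc=8: xori  $1, $1, 3  regs=(0,65532,7,0)
  step pc=10: andi  $3, $2, 11  regs=(0,65532,7,3)

65532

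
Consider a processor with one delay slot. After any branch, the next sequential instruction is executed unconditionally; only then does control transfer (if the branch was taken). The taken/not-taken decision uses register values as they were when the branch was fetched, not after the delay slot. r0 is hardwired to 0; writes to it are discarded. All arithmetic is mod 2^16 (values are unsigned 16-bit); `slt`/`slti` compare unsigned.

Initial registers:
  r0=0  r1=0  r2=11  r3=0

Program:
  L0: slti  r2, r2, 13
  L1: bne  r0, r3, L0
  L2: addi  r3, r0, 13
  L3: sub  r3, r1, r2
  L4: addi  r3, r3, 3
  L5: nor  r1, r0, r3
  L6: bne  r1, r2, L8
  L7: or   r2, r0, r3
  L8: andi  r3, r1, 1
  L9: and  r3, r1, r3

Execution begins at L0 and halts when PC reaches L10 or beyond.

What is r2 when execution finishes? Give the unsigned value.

#0 slti  r2, r2, 13 ; 0/0/1/0
#1 bne  r0, r3, L0 ; 0/0/1/0 ; →fallthru
#2 addi  r3, r0, 13 ; 0/0/1/13
#3 sub  r3, r1, r2 ; 0/0/1/65535
#4 addi  r3, r3, 3 ; 0/0/1/2
#5 nor  r1, r0, r3 ; 0/65533/1/2
#6 bne  r1, r2, L8 ; 0/65533/1/2 ; →target
#7 or   r2, r0, r3 ; 0/65533/2/2
#8 andi  r3, r1, 1 ; 0/65533/2/1
#9 and  r3, r1, r3 ; 0/65533/2/1

2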